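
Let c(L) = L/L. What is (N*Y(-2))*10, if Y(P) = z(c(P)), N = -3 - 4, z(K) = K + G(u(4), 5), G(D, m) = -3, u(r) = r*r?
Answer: 140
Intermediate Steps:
c(L) = 1
u(r) = r²
z(K) = -3 + K (z(K) = K - 3 = -3 + K)
N = -7
Y(P) = -2 (Y(P) = -3 + 1 = -2)
(N*Y(-2))*10 = -7*(-2)*10 = 14*10 = 140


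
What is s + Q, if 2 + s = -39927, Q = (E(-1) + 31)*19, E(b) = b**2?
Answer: -39321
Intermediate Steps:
Q = 608 (Q = ((-1)**2 + 31)*19 = (1 + 31)*19 = 32*19 = 608)
s = -39929 (s = -2 - 39927 = -39929)
s + Q = -39929 + 608 = -39321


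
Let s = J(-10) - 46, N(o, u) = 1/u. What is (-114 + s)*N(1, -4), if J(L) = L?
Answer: 85/2 ≈ 42.500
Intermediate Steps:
s = -56 (s = -10 - 46 = -56)
(-114 + s)*N(1, -4) = (-114 - 56)/(-4) = -170*(-¼) = 85/2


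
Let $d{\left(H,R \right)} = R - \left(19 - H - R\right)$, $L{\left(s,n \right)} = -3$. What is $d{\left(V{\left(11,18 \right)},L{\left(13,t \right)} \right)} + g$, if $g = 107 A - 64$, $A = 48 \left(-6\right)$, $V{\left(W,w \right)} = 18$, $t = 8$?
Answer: $-30887$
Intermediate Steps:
$A = -288$
$d{\left(H,R \right)} = -19 + H + 2 R$ ($d{\left(H,R \right)} = R + \left(-19 + H + R\right) = -19 + H + 2 R$)
$g = -30880$ ($g = 107 \left(-288\right) - 64 = -30816 - 64 = -30880$)
$d{\left(V{\left(11,18 \right)},L{\left(13,t \right)} \right)} + g = \left(-19 + 18 + 2 \left(-3\right)\right) - 30880 = \left(-19 + 18 - 6\right) - 30880 = -7 - 30880 = -30887$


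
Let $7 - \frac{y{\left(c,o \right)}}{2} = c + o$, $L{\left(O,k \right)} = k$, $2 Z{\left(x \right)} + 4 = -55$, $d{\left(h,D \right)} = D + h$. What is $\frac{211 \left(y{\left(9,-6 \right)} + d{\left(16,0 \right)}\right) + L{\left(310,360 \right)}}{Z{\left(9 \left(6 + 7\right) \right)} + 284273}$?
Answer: $\frac{10848}{568487} \approx 0.019082$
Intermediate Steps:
$Z{\left(x \right)} = - \frac{59}{2}$ ($Z{\left(x \right)} = -2 + \frac{1}{2} \left(-55\right) = -2 - \frac{55}{2} = - \frac{59}{2}$)
$y{\left(c,o \right)} = 14 - 2 c - 2 o$ ($y{\left(c,o \right)} = 14 - 2 \left(c + o\right) = 14 - \left(2 c + 2 o\right) = 14 - 2 c - 2 o$)
$\frac{211 \left(y{\left(9,-6 \right)} + d{\left(16,0 \right)}\right) + L{\left(310,360 \right)}}{Z{\left(9 \left(6 + 7\right) \right)} + 284273} = \frac{211 \left(\left(14 - 18 - -12\right) + \left(0 + 16\right)\right) + 360}{- \frac{59}{2} + 284273} = \frac{211 \left(\left(14 - 18 + 12\right) + 16\right) + 360}{\frac{568487}{2}} = \left(211 \left(8 + 16\right) + 360\right) \frac{2}{568487} = \left(211 \cdot 24 + 360\right) \frac{2}{568487} = \left(5064 + 360\right) \frac{2}{568487} = 5424 \cdot \frac{2}{568487} = \frac{10848}{568487}$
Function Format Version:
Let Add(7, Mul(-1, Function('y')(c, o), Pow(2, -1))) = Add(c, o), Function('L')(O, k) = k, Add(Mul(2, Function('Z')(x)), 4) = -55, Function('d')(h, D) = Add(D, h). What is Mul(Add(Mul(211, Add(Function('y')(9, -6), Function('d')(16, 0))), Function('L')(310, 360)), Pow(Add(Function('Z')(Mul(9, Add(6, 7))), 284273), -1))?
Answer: Rational(10848, 568487) ≈ 0.019082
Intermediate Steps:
Function('Z')(x) = Rational(-59, 2) (Function('Z')(x) = Add(-2, Mul(Rational(1, 2), -55)) = Add(-2, Rational(-55, 2)) = Rational(-59, 2))
Function('y')(c, o) = Add(14, Mul(-2, c), Mul(-2, o)) (Function('y')(c, o) = Add(14, Mul(-2, Add(c, o))) = Add(14, Add(Mul(-2, c), Mul(-2, o))) = Add(14, Mul(-2, c), Mul(-2, o)))
Mul(Add(Mul(211, Add(Function('y')(9, -6), Function('d')(16, 0))), Function('L')(310, 360)), Pow(Add(Function('Z')(Mul(9, Add(6, 7))), 284273), -1)) = Mul(Add(Mul(211, Add(Add(14, Mul(-2, 9), Mul(-2, -6)), Add(0, 16))), 360), Pow(Add(Rational(-59, 2), 284273), -1)) = Mul(Add(Mul(211, Add(Add(14, -18, 12), 16)), 360), Pow(Rational(568487, 2), -1)) = Mul(Add(Mul(211, Add(8, 16)), 360), Rational(2, 568487)) = Mul(Add(Mul(211, 24), 360), Rational(2, 568487)) = Mul(Add(5064, 360), Rational(2, 568487)) = Mul(5424, Rational(2, 568487)) = Rational(10848, 568487)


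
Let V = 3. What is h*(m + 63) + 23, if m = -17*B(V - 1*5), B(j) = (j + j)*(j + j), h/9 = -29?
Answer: 54572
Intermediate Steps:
h = -261 (h = 9*(-29) = -261)
B(j) = 4*j² (B(j) = (2*j)*(2*j) = 4*j²)
m = -272 (m = -68*(3 - 1*5)² = -68*(3 - 5)² = -68*(-2)² = -68*4 = -17*16 = -272)
h*(m + 63) + 23 = -261*(-272 + 63) + 23 = -261*(-209) + 23 = 54549 + 23 = 54572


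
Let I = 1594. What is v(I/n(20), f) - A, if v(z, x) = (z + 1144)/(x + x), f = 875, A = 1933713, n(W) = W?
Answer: -33839965263/17500 ≈ -1.9337e+6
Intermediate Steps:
v(z, x) = (1144 + z)/(2*x) (v(z, x) = (1144 + z)/((2*x)) = (1144 + z)*(1/(2*x)) = (1144 + z)/(2*x))
v(I/n(20), f) - A = (½)*(1144 + 1594/20)/875 - 1*1933713 = (½)*(1/875)*(1144 + 1594*(1/20)) - 1933713 = (½)*(1/875)*(1144 + 797/10) - 1933713 = (½)*(1/875)*(12237/10) - 1933713 = 12237/17500 - 1933713 = -33839965263/17500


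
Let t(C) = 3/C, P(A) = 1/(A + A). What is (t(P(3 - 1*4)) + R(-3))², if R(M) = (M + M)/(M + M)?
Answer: 25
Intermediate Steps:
P(A) = 1/(2*A)
R(M) = 1 (R(M) = (2*M)/((2*M)) = (2*M)*(1/(2*M)) = 1)
(t(P(3 - 1*4)) + R(-3))² = (3/((1/(2*(3 - 1*4)))) + 1)² = (3/((1/(2*(3 - 4)))) + 1)² = (3/(((½)/(-1))) + 1)² = (3/(((½)*(-1))) + 1)² = (3/(-½) + 1)² = (3*(-2) + 1)² = (-6 + 1)² = (-5)² = 25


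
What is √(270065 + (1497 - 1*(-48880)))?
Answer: √320442 ≈ 566.08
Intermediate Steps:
√(270065 + (1497 - 1*(-48880))) = √(270065 + (1497 + 48880)) = √(270065 + 50377) = √320442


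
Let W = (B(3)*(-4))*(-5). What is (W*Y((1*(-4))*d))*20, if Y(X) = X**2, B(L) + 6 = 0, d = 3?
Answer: -345600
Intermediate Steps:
B(L) = -6 (B(L) = -6 + 0 = -6)
W = -120 (W = -6*(-4)*(-5) = 24*(-5) = -120)
(W*Y((1*(-4))*d))*20 = -120*((1*(-4))*3)**2*20 = -120*(-4*3)**2*20 = -120*(-12)**2*20 = -120*144*20 = -17280*20 = -345600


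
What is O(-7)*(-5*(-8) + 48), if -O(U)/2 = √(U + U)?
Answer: -176*I*√14 ≈ -658.53*I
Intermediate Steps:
O(U) = -2*√2*√U (O(U) = -2*√(U + U) = -2*√2*√U)
O(-7)*(-5*(-8) + 48) = (-2*√2*√(-7))*(-5*(-8) + 48) = (-2*√2*I*√7)*(40 + 48) = -2*I*√14*88 = -176*I*√14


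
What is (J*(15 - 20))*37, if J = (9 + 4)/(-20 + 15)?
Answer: 481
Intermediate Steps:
J = -13/5 (J = 13/(-5) = 13*(-⅕) = -13/5 ≈ -2.6000)
(J*(15 - 20))*37 = -13*(15 - 20)/5*37 = -13/5*(-5)*37 = 13*37 = 481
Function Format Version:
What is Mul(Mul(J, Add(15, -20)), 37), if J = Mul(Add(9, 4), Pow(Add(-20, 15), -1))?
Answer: 481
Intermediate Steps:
J = Rational(-13, 5) (J = Mul(13, Pow(-5, -1)) = Mul(13, Rational(-1, 5)) = Rational(-13, 5) ≈ -2.6000)
Mul(Mul(J, Add(15, -20)), 37) = Mul(Mul(Rational(-13, 5), Add(15, -20)), 37) = Mul(Mul(Rational(-13, 5), -5), 37) = Mul(13, 37) = 481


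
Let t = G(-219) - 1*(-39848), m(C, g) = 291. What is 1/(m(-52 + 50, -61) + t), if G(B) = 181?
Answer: 1/40320 ≈ 2.4802e-5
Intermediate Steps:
t = 40029 (t = 181 - 1*(-39848) = 181 + 39848 = 40029)
1/(m(-52 + 50, -61) + t) = 1/(291 + 40029) = 1/40320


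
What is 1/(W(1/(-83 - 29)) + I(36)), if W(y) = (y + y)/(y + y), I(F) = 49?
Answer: 1/50 ≈ 0.020000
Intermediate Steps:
W(y) = 1 (W(y) = (2*y)/((2*y)) = (2*y)*(1/(2*y)) = 1)
1/(W(1/(-83 - 29)) + I(36)) = 1/(1 + 49) = 1/50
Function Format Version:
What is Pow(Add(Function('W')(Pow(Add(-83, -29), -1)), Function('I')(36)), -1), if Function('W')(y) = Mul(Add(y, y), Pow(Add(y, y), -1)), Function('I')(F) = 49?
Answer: Rational(1, 50) ≈ 0.020000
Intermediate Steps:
Function('W')(y) = 1 (Function('W')(y) = Mul(Mul(2, y), Pow(Mul(2, y), -1)) = Mul(Mul(2, y), Mul(Rational(1, 2), Pow(y, -1))) = 1)
Pow(Add(Function('W')(Pow(Add(-83, -29), -1)), Function('I')(36)), -1) = Pow(Add(1, 49), -1) = Pow(50, -1) = Rational(1, 50)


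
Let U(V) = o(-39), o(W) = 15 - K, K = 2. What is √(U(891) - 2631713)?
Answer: 10*I*√26317 ≈ 1622.3*I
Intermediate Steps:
o(W) = 13 (o(W) = 15 - 1*2 = 15 - 2 = 13)
U(V) = 13
√(U(891) - 2631713) = √(13 - 2631713) = √(-2631700) = 10*I*√26317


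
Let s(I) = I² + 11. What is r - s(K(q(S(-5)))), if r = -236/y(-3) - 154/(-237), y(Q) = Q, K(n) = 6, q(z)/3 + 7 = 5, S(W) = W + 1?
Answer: 2553/79 ≈ 32.316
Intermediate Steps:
S(W) = 1 + W
q(z) = -6 (q(z) = -21 + 3*5 = -21 + 15 = -6)
s(I) = 11 + I²
r = 6266/79 (r = -236/(-3) - 154/(-237) = -236*(-⅓) - 154*(-1/237) = 236/3 + 154/237 = 6266/79 ≈ 79.316)
r - s(K(q(S(-5)))) = 6266/79 - (11 + 6²) = 6266/79 - (11 + 36) = 6266/79 - 1*47 = 6266/79 - 47 = 2553/79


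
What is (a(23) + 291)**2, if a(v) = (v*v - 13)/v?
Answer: 51969681/529 ≈ 98241.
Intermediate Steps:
a(v) = (-13 + v**2)/v (a(v) = (v**2 - 13)/v = (-13 + v**2)/v)
(a(23) + 291)**2 = ((23 - 13/23) + 291)**2 = (516/23 + 291)**2 = (7209/23)**2 = 51969681/529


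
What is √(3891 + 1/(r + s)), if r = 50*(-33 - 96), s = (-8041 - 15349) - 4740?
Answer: √1163191484455/17290 ≈ 62.378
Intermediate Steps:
s = -28130 (s = -23390 - 4740 = -28130)
r = -6450 (r = 50*(-129) = -6450)
√(3891 + 1/(r + s)) = √(3891 + 1/(-6450 - 28130)) = √(3891 + 1/(-34580)) = √(3891 - 1/34580) = √(134550779/34580) = √1163191484455/17290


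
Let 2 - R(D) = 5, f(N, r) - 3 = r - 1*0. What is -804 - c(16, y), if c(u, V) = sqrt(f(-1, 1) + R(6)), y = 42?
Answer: -805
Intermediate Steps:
f(N, r) = 3 + r (f(N, r) = 3 + (r - 1*0) = 3 + (r + 0) = 3 + r)
R(D) = -3 (R(D) = 2 - 1*5 = 2 - 5 = -3)
c(u, V) = 1 (c(u, V) = sqrt((3 + 1) - 3) = sqrt(4 - 3) = sqrt(1) = 1)
-804 - c(16, y) = -804 - 1*1 = -804 - 1 = -805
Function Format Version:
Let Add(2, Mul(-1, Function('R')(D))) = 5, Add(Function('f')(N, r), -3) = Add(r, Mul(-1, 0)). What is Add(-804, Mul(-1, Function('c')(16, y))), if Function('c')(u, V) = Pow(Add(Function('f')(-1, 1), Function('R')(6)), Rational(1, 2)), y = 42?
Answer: -805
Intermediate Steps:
Function('f')(N, r) = Add(3, r) (Function('f')(N, r) = Add(3, Add(r, Mul(-1, 0))) = Add(3, Add(r, 0)) = Add(3, r))
Function('R')(D) = -3 (Function('R')(D) = Add(2, Mul(-1, 5)) = Add(2, -5) = -3)
Function('c')(u, V) = 1 (Function('c')(u, V) = Pow(Add(Add(3, 1), -3), Rational(1, 2)) = Pow(Add(4, -3), Rational(1, 2)) = Pow(1, Rational(1, 2)) = 1)
Add(-804, Mul(-1, Function('c')(16, y))) = Add(-804, Mul(-1, 1)) = Add(-804, -1) = -805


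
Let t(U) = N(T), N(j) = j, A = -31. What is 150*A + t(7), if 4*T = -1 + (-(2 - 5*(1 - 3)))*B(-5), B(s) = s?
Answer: -18541/4 ≈ -4635.3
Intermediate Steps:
T = 59/4 (T = (-1 - (2 - 5*(1 - 3))*(-5))/4 = (-1 - (2 - 5*(-2))*(-5))/4 = (-1 - (2 + 10)*(-5))/4 = (-1 - 1*12*(-5))/4 = (-1 - 12*(-5))/4 = (-1 + 60)/4 = (¼)*59 = 59/4 ≈ 14.750)
t(U) = 59/4
150*A + t(7) = 150*(-31) + 59/4 = -4650 + 59/4 = -18541/4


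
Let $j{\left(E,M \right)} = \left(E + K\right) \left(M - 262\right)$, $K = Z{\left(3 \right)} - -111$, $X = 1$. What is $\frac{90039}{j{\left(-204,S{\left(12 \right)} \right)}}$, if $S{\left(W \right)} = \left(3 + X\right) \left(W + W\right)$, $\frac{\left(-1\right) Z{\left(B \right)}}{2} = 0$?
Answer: $\frac{30013}{5146} \approx 5.8323$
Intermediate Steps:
$Z{\left(B \right)} = 0$ ($Z{\left(B \right)} = \left(-2\right) 0 = 0$)
$S{\left(W \right)} = 8 W$ ($S{\left(W \right)} = \left(3 + 1\right) \left(W + W\right) = 4 \cdot 2 W = 8 W$)
$K = 111$ ($K = 0 - -111 = 0 + 111 = 111$)
$j{\left(E,M \right)} = \left(-262 + M\right) \left(111 + E\right)$ ($j{\left(E,M \right)} = \left(E + 111\right) \left(M - 262\right) = \left(111 + E\right) \left(-262 + M\right) = \left(-262 + M\right) \left(111 + E\right)$)
$\frac{90039}{j{\left(-204,S{\left(12 \right)} \right)}} = \frac{90039}{-29082 - -53448 + 111 \cdot 8 \cdot 12 - 204 \cdot 8 \cdot 12} = \frac{90039}{-29082 + 53448 + 111 \cdot 96 - 19584} = \frac{90039}{-29082 + 53448 + 10656 - 19584} = \frac{90039}{15438} = 90039 \cdot \frac{1}{15438} = \frac{30013}{5146}$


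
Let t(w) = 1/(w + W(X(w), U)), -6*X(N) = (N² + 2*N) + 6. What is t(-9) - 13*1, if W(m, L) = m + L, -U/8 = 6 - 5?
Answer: -743/57 ≈ -13.035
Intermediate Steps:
X(N) = -1 - N/3 - N²/6 (X(N) = -((N² + 2*N) + 6)/6 = -(6 + N² + 2*N)/6 = -1 - N/3 - N²/6)
U = -8 (U = -8*(6 - 5) = -8*1 = -8)
W(m, L) = L + m
t(w) = 1/(-9 - w²/6 + 2*w/3) (t(w) = 1/(w + (-8 + (-1 - w/3 - w²/6))) = 1/(w + (-9 - w/3 - w²/6)) = 1/(-9 - w²/6 + 2*w/3))
t(-9) - 13*1 = -6/(54 + (-9)² - 4*(-9)) - 13*1 = -6/(54 + 81 + 36) - 13 = -6/171 - 13 = -6*1/171 - 13 = -2/57 - 13 = -743/57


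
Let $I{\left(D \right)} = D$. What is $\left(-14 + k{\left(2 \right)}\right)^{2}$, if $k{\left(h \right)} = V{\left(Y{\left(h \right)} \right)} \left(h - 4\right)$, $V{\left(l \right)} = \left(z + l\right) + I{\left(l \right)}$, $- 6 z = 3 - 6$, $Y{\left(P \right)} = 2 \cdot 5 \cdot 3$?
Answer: $18225$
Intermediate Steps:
$Y{\left(P \right)} = 30$ ($Y{\left(P \right)} = 10 \cdot 3 = 30$)
$z = \frac{1}{2}$ ($z = - \frac{3 - 6}{6} = \left(- \frac{1}{6}\right) \left(-3\right) = \frac{1}{2} \approx 0.5$)
$V{\left(l \right)} = \frac{1}{2} + 2 l$ ($V{\left(l \right)} = \left(\frac{1}{2} + l\right) + l = \frac{1}{2} + 2 l$)
$k{\left(h \right)} = -242 + \frac{121 h}{2}$ ($k{\left(h \right)} = \left(\frac{1}{2} + 2 \cdot 30\right) \left(h - 4\right) = \left(\frac{1}{2} + 60\right) \left(-4 + h\right) = \frac{121 \left(-4 + h\right)}{2} = -242 + \frac{121 h}{2}$)
$\left(-14 + k{\left(2 \right)}\right)^{2} = \left(-14 + \left(-242 + \frac{121}{2} \cdot 2\right)\right)^{2} = \left(-14 + \left(-242 + 121\right)\right)^{2} = \left(-14 - 121\right)^{2} = \left(-135\right)^{2} = 18225$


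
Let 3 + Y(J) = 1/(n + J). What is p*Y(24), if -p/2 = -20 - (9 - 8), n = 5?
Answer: -3612/29 ≈ -124.55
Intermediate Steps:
p = 42 (p = -2*(-20 - (9 - 8)) = -2*(-20 - 1*1) = -2*(-20 - 1) = -2*(-21) = 42)
Y(J) = -3 + 1/(5 + J)
p*Y(24) = 42*((-14 - 3*24)/(5 + 24)) = 42*((-14 - 72)/29) = 42*((1/29)*(-86)) = 42*(-86/29) = -3612/29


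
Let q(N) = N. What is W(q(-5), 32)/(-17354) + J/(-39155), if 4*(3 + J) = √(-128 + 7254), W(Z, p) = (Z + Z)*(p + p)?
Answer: 12555631/339747935 - √7126/156620 ≈ 0.036417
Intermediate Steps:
W(Z, p) = 4*Z*p (W(Z, p) = (2*Z)*(2*p) = 4*Z*p)
J = -3 + √7126/4 (J = -3 + √(-128 + 7254)/4 = -3 + √7126/4 ≈ 18.104)
W(q(-5), 32)/(-17354) + J/(-39155) = (4*(-5)*32)/(-17354) + (-3 + √7126/4)/(-39155) = -640*(-1/17354) + (-3 + √7126/4)*(-1/39155) = 320/8677 + (3/39155 - √7126/156620) = 12555631/339747935 - √7126/156620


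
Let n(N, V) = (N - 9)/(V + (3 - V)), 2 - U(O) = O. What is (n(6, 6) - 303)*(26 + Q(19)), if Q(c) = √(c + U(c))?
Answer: -7904 - 304*√2 ≈ -8333.9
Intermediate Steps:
U(O) = 2 - O
n(N, V) = -3 + N/3 (n(N, V) = (-9 + N)/3 = (-9 + N)*(⅓) = -3 + N/3)
Q(c) = √2 (Q(c) = √(c + (2 - c)) = √2)
(n(6, 6) - 303)*(26 + Q(19)) = ((-3 + (⅓)*6) - 303)*(26 + √2) = ((-3 + 2) - 303)*(26 + √2) = (-1 - 303)*(26 + √2) = -304*(26 + √2) = -7904 - 304*√2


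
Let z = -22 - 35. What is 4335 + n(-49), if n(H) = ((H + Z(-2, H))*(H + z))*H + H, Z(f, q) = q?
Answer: -504726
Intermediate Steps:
z = -57
n(H) = H + 2*H**2*(-57 + H) (n(H) = ((H + H)*(H - 57))*H + H = ((2*H)*(-57 + H))*H + H = (2*H*(-57 + H))*H + H = 2*H**2*(-57 + H) + H = H + 2*H**2*(-57 + H))
4335 + n(-49) = 4335 - 49*(1 - 114*(-49) + 2*(-49)**2) = 4335 - 49*(1 + 5586 + 2*2401) = 4335 - 49*(1 + 5586 + 4802) = 4335 - 49*10389 = 4335 - 509061 = -504726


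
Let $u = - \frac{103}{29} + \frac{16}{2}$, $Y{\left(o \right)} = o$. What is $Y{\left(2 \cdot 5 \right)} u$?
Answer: $\frac{1290}{29} \approx 44.483$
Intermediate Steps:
$u = \frac{129}{29}$ ($u = \left(-103\right) \frac{1}{29} + 16 \cdot \frac{1}{2} = - \frac{103}{29} + 8 = \frac{129}{29} \approx 4.4483$)
$Y{\left(2 \cdot 5 \right)} u = 2 \cdot 5 \cdot \frac{129}{29} = 10 \cdot \frac{129}{29} = \frac{1290}{29}$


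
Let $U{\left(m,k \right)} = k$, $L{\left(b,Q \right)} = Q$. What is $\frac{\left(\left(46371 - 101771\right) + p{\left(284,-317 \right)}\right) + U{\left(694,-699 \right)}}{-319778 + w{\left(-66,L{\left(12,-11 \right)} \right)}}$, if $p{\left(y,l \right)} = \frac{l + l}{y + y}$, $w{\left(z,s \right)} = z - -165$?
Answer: $\frac{15932433}{90788836} \approx 0.17549$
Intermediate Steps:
$w{\left(z,s \right)} = 165 + z$ ($w{\left(z,s \right)} = z + 165 = 165 + z$)
$p{\left(y,l \right)} = \frac{l}{y}$ ($p{\left(y,l \right)} = \frac{2 l}{2 y} = 2 l \frac{1}{2 y} = \frac{l}{y}$)
$\frac{\left(\left(46371 - 101771\right) + p{\left(284,-317 \right)}\right) + U{\left(694,-699 \right)}}{-319778 + w{\left(-66,L{\left(12,-11 \right)} \right)}} = \frac{\left(\left(46371 - 101771\right) - \frac{317}{284}\right) - 699}{-319778 + \left(165 - 66\right)} = \frac{\left(-55400 - \frac{317}{284}\right) - 699}{-319778 + 99} = \frac{\left(-55400 - \frac{317}{284}\right) - 699}{-319679} = \left(- \frac{15733917}{284} - 699\right) \left(- \frac{1}{319679}\right) = \left(- \frac{15932433}{284}\right) \left(- \frac{1}{319679}\right) = \frac{15932433}{90788836}$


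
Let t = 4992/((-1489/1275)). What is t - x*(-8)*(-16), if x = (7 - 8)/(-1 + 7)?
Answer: -18999104/4467 ≈ -4253.2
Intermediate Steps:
x = -⅙ (x = -1/6 = -1*⅙ = -⅙ ≈ -0.16667)
t = -6364800/1489 (t = 4992/((-1489*1/1275)) = 4992/(-1489/1275) = 4992*(-1275/1489) = -6364800/1489 ≈ -4274.5)
t - x*(-8)*(-16) = -6364800/1489 - (-⅙*(-8))*(-16) = -6364800/1489 - 4*(-16)/3 = -6364800/1489 - 1*(-64/3) = -6364800/1489 + 64/3 = -18999104/4467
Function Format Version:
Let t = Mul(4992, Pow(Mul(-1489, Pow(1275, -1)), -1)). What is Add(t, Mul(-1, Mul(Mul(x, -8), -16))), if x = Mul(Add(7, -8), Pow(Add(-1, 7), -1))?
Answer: Rational(-18999104, 4467) ≈ -4253.2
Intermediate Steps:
x = Rational(-1, 6) (x = Mul(-1, Pow(6, -1)) = Mul(-1, Rational(1, 6)) = Rational(-1, 6) ≈ -0.16667)
t = Rational(-6364800, 1489) (t = Mul(4992, Pow(Mul(-1489, Rational(1, 1275)), -1)) = Mul(4992, Pow(Rational(-1489, 1275), -1)) = Mul(4992, Rational(-1275, 1489)) = Rational(-6364800, 1489) ≈ -4274.5)
Add(t, Mul(-1, Mul(Mul(x, -8), -16))) = Add(Rational(-6364800, 1489), Mul(-1, Mul(Mul(Rational(-1, 6), -8), -16))) = Add(Rational(-6364800, 1489), Mul(-1, Mul(Rational(4, 3), -16))) = Add(Rational(-6364800, 1489), Mul(-1, Rational(-64, 3))) = Add(Rational(-6364800, 1489), Rational(64, 3)) = Rational(-18999104, 4467)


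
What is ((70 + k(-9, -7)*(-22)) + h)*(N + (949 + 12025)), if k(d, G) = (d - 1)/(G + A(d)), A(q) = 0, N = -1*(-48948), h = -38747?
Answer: -2396903314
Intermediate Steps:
N = 48948
k(d, G) = (-1 + d)/G (k(d, G) = (d - 1)/(G + 0) = (-1 + d)/G)
((70 + k(-9, -7)*(-22)) + h)*(N + (949 + 12025)) = ((70 + ((-1 - 9)/(-7))*(-22)) - 38747)*(48948 + (949 + 12025)) = ((70 - ⅐*(-10)*(-22)) - 38747)*(48948 + 12974) = ((70 + (10/7)*(-22)) - 38747)*61922 = ((70 - 220/7) - 38747)*61922 = (270/7 - 38747)*61922 = -270959/7*61922 = -2396903314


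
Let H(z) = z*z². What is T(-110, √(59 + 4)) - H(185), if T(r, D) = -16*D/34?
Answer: -6331625 - 24*√7/17 ≈ -6.3316e+6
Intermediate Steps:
T(r, D) = -8*D/17 (T(r, D) = -16*D*(1/34) = -8*D/17)
H(z) = z³
T(-110, √(59 + 4)) - H(185) = -8*√(59 + 4)/17 - 1*185³ = -24*√7/17 - 1*6331625 = -24*√7/17 - 6331625 = -6331625 - 24*√7/17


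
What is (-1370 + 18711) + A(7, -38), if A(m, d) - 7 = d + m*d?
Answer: 17044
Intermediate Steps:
A(m, d) = 7 + d + d*m (A(m, d) = 7 + (d + m*d) = 7 + (d + d*m) = 7 + d + d*m)
(-1370 + 18711) + A(7, -38) = (-1370 + 18711) + (7 - 38 - 38*7) = 17341 + (7 - 38 - 266) = 17341 - 297 = 17044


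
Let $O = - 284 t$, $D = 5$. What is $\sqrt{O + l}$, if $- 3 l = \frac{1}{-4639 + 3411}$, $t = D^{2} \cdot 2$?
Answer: $\frac{i \sqrt{48180087879}}{1842} \approx 119.16 i$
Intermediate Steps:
$t = 50$ ($t = 5^{2} \cdot 2 = 25 \cdot 2 = 50$)
$l = \frac{1}{3684}$ ($l = - \frac{1}{3 \left(-4639 + 3411\right)} = - \frac{1}{3 \left(-1228\right)} = \left(- \frac{1}{3}\right) \left(- \frac{1}{1228}\right) = \frac{1}{3684} \approx 0.00027144$)
$O = -14200$ ($O = \left(-284\right) 50 = -14200$)
$\sqrt{O + l} = \sqrt{-14200 + \frac{1}{3684}} = \sqrt{- \frac{52312799}{3684}} = \frac{i \sqrt{48180087879}}{1842}$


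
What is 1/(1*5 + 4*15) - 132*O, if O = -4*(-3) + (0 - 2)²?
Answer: -137279/65 ≈ -2112.0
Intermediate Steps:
O = 16 (O = 12 + (-2)² = 12 + 4 = 16)
1/(1*5 + 4*15) - 132*O = 1/(1*5 + 4*15) - 132*16 = 1/(5 + 60) - 2112 = 1/65 - 2112 = -137279/65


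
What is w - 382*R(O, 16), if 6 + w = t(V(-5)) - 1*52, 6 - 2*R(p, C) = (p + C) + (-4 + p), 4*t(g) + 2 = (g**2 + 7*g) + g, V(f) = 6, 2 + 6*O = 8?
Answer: 2981/2 ≈ 1490.5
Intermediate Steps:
O = 1 (O = -1/3 + (1/6)*8 = -1/3 + 4/3 = 1)
t(g) = -1/2 + 2*g + g**2/4 (t(g) = -1/2 + ((g**2 + 7*g) + g)/4 = -1/2 + (g**2 + 8*g)/4 = -1/2 + (2*g + g**2/4) = -1/2 + 2*g + g**2/4)
R(p, C) = 5 - p - C/2 (R(p, C) = 3 - ((p + C) + (-4 + p))/2 = 3 - ((C + p) + (-4 + p))/2 = 3 - (-4 + C + 2*p)/2 = 3 + (2 - p - C/2) = 5 - p - C/2)
w = -75/2 (w = -6 + ((-1/2 + 2*6 + (1/4)*6**2) - 1*52) = -6 + ((-1/2 + 12 + (1/4)*36) - 52) = -6 + ((-1/2 + 12 + 9) - 52) = -6 + (41/2 - 52) = -6 - 63/2 = -75/2 ≈ -37.500)
w - 382*R(O, 16) = -75/2 - 382*(5 - 1*1 - 1/2*16) = -75/2 - 382*(5 - 1 - 8) = -75/2 - 382*(-4) = -75/2 + 1528 = 2981/2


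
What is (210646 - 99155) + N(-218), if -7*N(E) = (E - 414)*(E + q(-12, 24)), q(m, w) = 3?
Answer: 644557/7 ≈ 92080.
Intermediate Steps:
N(E) = -(-414 + E)*(3 + E)/7 (N(E) = -(E - 414)*(E + 3)/7 = -(-414 + E)*(3 + E)/7)
(210646 - 99155) + N(-218) = (210646 - 99155) + (1242/7 - ⅐*(-218)² + (411/7)*(-218)) = 111491 + (1242/7 - ⅐*47524 - 89598/7) = 111491 + (1242/7 - 47524/7 - 89598/7) = 111491 - 135880/7 = 644557/7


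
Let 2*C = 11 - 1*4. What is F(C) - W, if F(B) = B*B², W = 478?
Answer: -3481/8 ≈ -435.13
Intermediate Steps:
C = 7/2 (C = (11 - 1*4)/2 = (11 - 4)/2 = (½)*7 = 7/2 ≈ 3.5000)
F(B) = B³
F(C) - W = (7/2)³ - 1*478 = 343/8 - 478 = -3481/8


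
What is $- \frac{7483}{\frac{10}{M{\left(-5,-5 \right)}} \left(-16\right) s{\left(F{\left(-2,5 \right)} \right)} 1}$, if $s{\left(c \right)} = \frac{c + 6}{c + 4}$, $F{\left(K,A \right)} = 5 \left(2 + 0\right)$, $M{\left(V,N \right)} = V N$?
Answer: $\frac{261905}{256} \approx 1023.1$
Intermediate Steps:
$M{\left(V,N \right)} = N V$
$F{\left(K,A \right)} = 10$ ($F{\left(K,A \right)} = 5 \cdot 2 = 10$)
$s{\left(c \right)} = \frac{6 + c}{4 + c}$
$- \frac{7483}{\frac{10}{M{\left(-5,-5 \right)}} \left(-16\right) s{\left(F{\left(-2,5 \right)} \right)} 1} = - \frac{7483}{\frac{10}{\left(-5\right) \left(-5\right)} \left(-16\right) \frac{6 + 10}{4 + 10} \cdot 1} = - \frac{7483}{\frac{10}{25} \left(-16\right) \frac{1}{14} \cdot 16 \cdot 1} = - \frac{7483}{10 \cdot \frac{1}{25} \left(-16\right) \frac{1}{14} \cdot 16 \cdot 1} = - \frac{7483}{\frac{2}{5} \left(-16\right) \frac{8}{7} \cdot 1} = - \frac{7483}{\left(- \frac{32}{5}\right) \frac{8}{7}} = - \frac{7483}{- \frac{256}{35}} = \left(-7483\right) \left(- \frac{35}{256}\right) = \frac{261905}{256}$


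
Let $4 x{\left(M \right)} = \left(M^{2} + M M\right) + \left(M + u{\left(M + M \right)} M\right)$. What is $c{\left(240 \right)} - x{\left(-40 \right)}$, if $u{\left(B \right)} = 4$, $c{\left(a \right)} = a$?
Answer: $-510$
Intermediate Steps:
$x{\left(M \right)} = \frac{M^{2}}{2} + \frac{5 M}{4}$ ($x{\left(M \right)} = \frac{\left(M^{2} + M M\right) + \left(M + 4 M\right)}{4} = \frac{\left(M^{2} + M^{2}\right) + 5 M}{4} = \frac{2 M^{2} + 5 M}{4} = \frac{M^{2}}{2} + \frac{5 M}{4}$)
$c{\left(240 \right)} - x{\left(-40 \right)} = 240 - \frac{1}{4} \left(-40\right) \left(5 + 2 \left(-40\right)\right) = 240 - \frac{1}{4} \left(-40\right) \left(5 - 80\right) = 240 - \frac{1}{4} \left(-40\right) \left(-75\right) = 240 - 750 = -510$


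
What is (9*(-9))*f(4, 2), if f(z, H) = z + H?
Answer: -486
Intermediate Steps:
f(z, H) = H + z
(9*(-9))*f(4, 2) = (9*(-9))*(2 + 4) = -81*6 = -486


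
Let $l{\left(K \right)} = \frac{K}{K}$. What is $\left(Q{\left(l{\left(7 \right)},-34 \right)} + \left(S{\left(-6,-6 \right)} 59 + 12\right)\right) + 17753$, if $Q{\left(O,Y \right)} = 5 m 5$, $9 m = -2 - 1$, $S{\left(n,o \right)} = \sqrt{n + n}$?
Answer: $\frac{53270}{3} + 118 i \sqrt{3} \approx 17757.0 + 204.38 i$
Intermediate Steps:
$S{\left(n,o \right)} = \sqrt{2} \sqrt{n}$ ($S{\left(n,o \right)} = \sqrt{2 n} = \sqrt{2} \sqrt{n}$)
$l{\left(K \right)} = 1$
$m = - \frac{1}{3}$ ($m = \frac{-2 - 1}{9} = \frac{1}{9} \left(-3\right) = - \frac{1}{3} \approx -0.33333$)
$Q{\left(O,Y \right)} = - \frac{25}{3}$ ($Q{\left(O,Y \right)} = 5 \left(- \frac{1}{3}\right) 5 = \left(- \frac{5}{3}\right) 5 = - \frac{25}{3}$)
$\left(Q{\left(l{\left(7 \right)},-34 \right)} + \left(S{\left(-6,-6 \right)} 59 + 12\right)\right) + 17753 = \left(- \frac{25}{3} + \left(\sqrt{2} \sqrt{-6} \cdot 59 + 12\right)\right) + 17753 = \left(- \frac{25}{3} + \left(\sqrt{2} i \sqrt{6} \cdot 59 + 12\right)\right) + 17753 = \left(- \frac{25}{3} + \left(2 i \sqrt{3} \cdot 59 + 12\right)\right) + 17753 = \left(- \frac{25}{3} + \left(118 i \sqrt{3} + 12\right)\right) + 17753 = \left(- \frac{25}{3} + \left(12 + 118 i \sqrt{3}\right)\right) + 17753 = \left(\frac{11}{3} + 118 i \sqrt{3}\right) + 17753 = \frac{53270}{3} + 118 i \sqrt{3}$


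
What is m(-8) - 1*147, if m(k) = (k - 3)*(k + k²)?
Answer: -763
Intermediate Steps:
m(k) = (-3 + k)*(k + k²)
m(-8) - 1*147 = -8*(-3 + (-8)² - 2*(-8)) - 1*147 = -8*(-3 + 64 + 16) - 147 = -8*77 - 147 = -616 - 147 = -763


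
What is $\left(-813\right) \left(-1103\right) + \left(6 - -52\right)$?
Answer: $896797$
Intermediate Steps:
$\left(-813\right) \left(-1103\right) + \left(6 - -52\right) = 896739 + \left(6 + 52\right) = 896739 + 58 = 896797$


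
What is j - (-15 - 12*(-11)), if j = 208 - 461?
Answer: -370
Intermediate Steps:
j = -253
j - (-15 - 12*(-11)) = -253 - (-15 - 12*(-11)) = -253 - (-15 + 132) = -253 - 1*117 = -253 - 117 = -370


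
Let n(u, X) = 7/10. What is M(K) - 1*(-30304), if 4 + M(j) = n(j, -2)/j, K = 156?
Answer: 47268007/1560 ≈ 30300.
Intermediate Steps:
n(u, X) = 7/10 (n(u, X) = 7*(⅒) = 7/10)
M(j) = -4 + 7/(10*j)
M(K) - 1*(-30304) = (-4 + (7/10)/156) - 1*(-30304) = (-4 + (7/10)*(1/156)) + 30304 = (-4 + 7/1560) + 30304 = -6233/1560 + 30304 = 47268007/1560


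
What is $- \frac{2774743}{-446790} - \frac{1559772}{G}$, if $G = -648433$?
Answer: $\frac{2496125459599}{289713380070} \approx 8.6158$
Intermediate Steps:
$- \frac{2774743}{-446790} - \frac{1559772}{G} = - \frac{2774743}{-446790} - \frac{1559772}{-648433} = \left(-2774743\right) \left(- \frac{1}{446790}\right) - - \frac{1559772}{648433} = \frac{2774743}{446790} + \frac{1559772}{648433} = \frac{2496125459599}{289713380070}$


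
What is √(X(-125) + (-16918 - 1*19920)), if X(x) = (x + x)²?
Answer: √25662 ≈ 160.19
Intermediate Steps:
X(x) = 4*x² (X(x) = (2*x)² = 4*x²)
√(X(-125) + (-16918 - 1*19920)) = √(4*(-125)² + (-16918 - 1*19920)) = √(4*15625 + (-16918 - 19920)) = √(62500 - 36838) = √25662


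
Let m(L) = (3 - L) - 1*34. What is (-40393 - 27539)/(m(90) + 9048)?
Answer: -67932/8927 ≈ -7.6097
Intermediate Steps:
m(L) = -31 - L (m(L) = (3 - L) - 34 = -31 - L)
(-40393 - 27539)/(m(90) + 9048) = (-40393 - 27539)/((-31 - 1*90) + 9048) = -67932/((-31 - 90) + 9048) = -67932/(-121 + 9048) = -67932/8927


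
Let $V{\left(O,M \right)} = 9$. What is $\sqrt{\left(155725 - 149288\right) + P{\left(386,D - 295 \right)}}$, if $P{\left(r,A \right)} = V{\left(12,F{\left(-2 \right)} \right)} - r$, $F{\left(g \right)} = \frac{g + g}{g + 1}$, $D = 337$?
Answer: $2 \sqrt{1515} \approx 77.846$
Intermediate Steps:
$F{\left(g \right)} = \frac{2 g}{1 + g}$
$P{\left(r,A \right)} = 9 - r$
$\sqrt{\left(155725 - 149288\right) + P{\left(386,D - 295 \right)}} = \sqrt{\left(155725 - 149288\right) + \left(9 - 386\right)} = \sqrt{6437 - 377} = \sqrt{6060} = 2 \sqrt{1515}$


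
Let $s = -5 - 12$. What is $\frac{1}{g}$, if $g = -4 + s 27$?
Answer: $- \frac{1}{463} \approx -0.0021598$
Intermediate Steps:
$s = -17$ ($s = -5 - 12 = -17$)
$g = -463$ ($g = -4 - 459 = -463$)
$\frac{1}{g} = \frac{1}{-463} = - \frac{1}{463}$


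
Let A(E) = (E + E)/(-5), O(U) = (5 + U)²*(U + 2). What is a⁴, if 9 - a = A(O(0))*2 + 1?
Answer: 5308416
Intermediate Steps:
O(U) = (5 + U)²*(2 + U)
A(E) = -2*E/5 (A(E) = (2*E)*(-⅕) = -2*E/5)
a = 48 (a = 9 - (-2*(5 + 0)²*(2 + 0)/5*2 + 1) = 9 - (-2*5²*2/5*2 + 1) = 9 - (-10*2*2 + 1) = 9 - (-⅖*50*2 + 1) = 9 - (-20*2 + 1) = 9 - (-40 + 1) = 9 - 1*(-39) = 9 + 39 = 48)
a⁴ = 48⁴ = 5308416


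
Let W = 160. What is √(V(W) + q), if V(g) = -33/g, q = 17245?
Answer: √27591670/40 ≈ 131.32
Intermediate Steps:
√(V(W) + q) = √(-33/160 + 17245) = √(2759167/160) = √27591670/40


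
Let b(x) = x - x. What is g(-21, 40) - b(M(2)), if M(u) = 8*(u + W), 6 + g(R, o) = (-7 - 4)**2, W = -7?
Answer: 115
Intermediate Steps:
g(R, o) = 115 (g(R, o) = -6 + (-7 - 4)**2 = -6 + (-11)**2 = -6 + 121 = 115)
M(u) = -56 + 8*u (M(u) = 8*(u - 7) = 8*(-7 + u) = -56 + 8*u)
b(x) = 0
g(-21, 40) - b(M(2)) = 115 - 1*0 = 115 + 0 = 115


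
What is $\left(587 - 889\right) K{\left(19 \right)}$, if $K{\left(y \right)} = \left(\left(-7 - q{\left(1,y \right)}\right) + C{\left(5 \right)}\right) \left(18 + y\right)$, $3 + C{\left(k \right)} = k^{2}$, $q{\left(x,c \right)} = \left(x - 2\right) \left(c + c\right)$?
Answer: $-592222$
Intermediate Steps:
$q{\left(x,c \right)} = 2 c \left(-2 + x\right)$ ($q{\left(x,c \right)} = \left(-2 + x\right) 2 c = 2 c \left(-2 + x\right)$)
$C{\left(k \right)} = -3 + k^{2}$
$K{\left(y \right)} = \left(15 + 2 y\right) \left(18 + y\right)$ ($K{\left(y \right)} = \left(\left(-7 - 2 y \left(-2 + 1\right)\right) - \left(3 - 5^{2}\right)\right) \left(18 + y\right) = \left(\left(-7 - 2 y \left(-1\right)\right) + \left(-3 + 25\right)\right) \left(18 + y\right) = \left(\left(-7 - - 2 y\right) + 22\right) \left(18 + y\right) = \left(\left(-7 + 2 y\right) + 22\right) \left(18 + y\right) = \left(15 + 2 y\right) \left(18 + y\right)$)
$\left(587 - 889\right) K{\left(19 \right)} = \left(587 - 889\right) \left(270 + 2 \cdot 19^{2} + 51 \cdot 19\right) = - 302 \left(270 + 2 \cdot 361 + 969\right) = - 302 \left(270 + 722 + 969\right) = \left(-302\right) 1961 = -592222$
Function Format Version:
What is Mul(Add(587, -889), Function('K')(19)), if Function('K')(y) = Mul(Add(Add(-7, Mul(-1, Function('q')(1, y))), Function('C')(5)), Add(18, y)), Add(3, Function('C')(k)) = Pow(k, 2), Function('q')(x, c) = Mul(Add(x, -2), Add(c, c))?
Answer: -592222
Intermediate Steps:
Function('q')(x, c) = Mul(2, c, Add(-2, x)) (Function('q')(x, c) = Mul(Add(-2, x), Mul(2, c)) = Mul(2, c, Add(-2, x)))
Function('C')(k) = Add(-3, Pow(k, 2))
Function('K')(y) = Mul(Add(15, Mul(2, y)), Add(18, y)) (Function('K')(y) = Mul(Add(Add(-7, Mul(-1, Mul(2, y, Add(-2, 1)))), Add(-3, Pow(5, 2))), Add(18, y)) = Mul(Add(Add(-7, Mul(-1, Mul(2, y, -1))), Add(-3, 25)), Add(18, y)) = Mul(Add(Add(-7, Mul(-1, Mul(-2, y))), 22), Add(18, y)) = Mul(Add(Add(-7, Mul(2, y)), 22), Add(18, y)) = Mul(Add(15, Mul(2, y)), Add(18, y)))
Mul(Add(587, -889), Function('K')(19)) = Mul(Add(587, -889), Add(270, Mul(2, Pow(19, 2)), Mul(51, 19))) = Mul(-302, Add(270, Mul(2, 361), 969)) = Mul(-302, Add(270, 722, 969)) = Mul(-302, 1961) = -592222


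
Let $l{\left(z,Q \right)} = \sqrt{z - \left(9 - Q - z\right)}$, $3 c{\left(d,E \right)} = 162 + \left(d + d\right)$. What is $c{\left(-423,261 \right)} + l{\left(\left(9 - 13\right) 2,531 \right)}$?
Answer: $-228 + \sqrt{506} \approx -205.51$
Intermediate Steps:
$c{\left(d,E \right)} = 54 + \frac{2 d}{3}$ ($c{\left(d,E \right)} = \frac{162 + \left(d + d\right)}{3} = \frac{162 + 2 d}{3} = 54 + \frac{2 d}{3}$)
$l{\left(z,Q \right)} = \sqrt{-9 + Q + 2 z}$ ($l{\left(z,Q \right)} = \sqrt{z - \left(9 - Q - z\right)} = \sqrt{z + \left(-9 + Q + z\right)} = \sqrt{-9 + Q + 2 z}$)
$c{\left(-423,261 \right)} + l{\left(\left(9 - 13\right) 2,531 \right)} = \left(54 + \frac{2}{3} \left(-423\right)\right) + \sqrt{-9 + 531 + 2 \left(9 - 13\right) 2} = \left(54 - 282\right) + \sqrt{-9 + 531 + 2 \left(\left(-4\right) 2\right)} = -228 + \sqrt{-9 + 531 + 2 \left(-8\right)} = -228 + \sqrt{-9 + 531 - 16} = -228 + \sqrt{506}$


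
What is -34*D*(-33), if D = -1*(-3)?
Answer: 3366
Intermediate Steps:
D = 3
-34*D*(-33) = -34*3*(-33) = -102*(-33) = 3366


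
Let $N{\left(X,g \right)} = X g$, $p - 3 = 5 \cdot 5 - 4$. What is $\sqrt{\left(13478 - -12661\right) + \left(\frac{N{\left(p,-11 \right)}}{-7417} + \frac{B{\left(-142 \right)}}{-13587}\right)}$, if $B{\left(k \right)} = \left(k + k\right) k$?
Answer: $\frac{\sqrt{265426298892447208467}}{100774779} \approx 161.67$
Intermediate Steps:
$B{\left(k \right)} = 2 k^{2}$ ($B{\left(k \right)} = 2 k k = 2 k^{2}$)
$p = 24$ ($p = 3 + \left(5 \cdot 5 - 4\right) = 3 + \left(25 - 4\right) = 3 + 21 = 24$)
$\sqrt{\left(13478 - -12661\right) + \left(\frac{N{\left(p,-11 \right)}}{-7417} + \frac{B{\left(-142 \right)}}{-13587}\right)} = \sqrt{\left(13478 - -12661\right) + \left(\frac{24 \left(-11\right)}{-7417} + \frac{2 \left(-142\right)^{2}}{-13587}\right)} = \sqrt{\left(13478 + 12661\right) + \left(\left(-264\right) \left(- \frac{1}{7417}\right) + 2 \cdot 20164 \left(- \frac{1}{13587}\right)\right)} = \sqrt{26139 + \left(\frac{264}{7417} + 40328 \left(- \frac{1}{13587}\right)\right)} = \sqrt{26139 + \left(\frac{264}{7417} - \frac{40328}{13587}\right)} = \sqrt{26139 - \frac{295525808}{100774779}} = \sqrt{\frac{2633856422473}{100774779}} = \frac{\sqrt{265426298892447208467}}{100774779}$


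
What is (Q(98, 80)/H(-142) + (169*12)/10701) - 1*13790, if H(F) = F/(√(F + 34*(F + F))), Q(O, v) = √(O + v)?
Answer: -49188254/3567 - I*√436011/71 ≈ -13790.0 - 9.3002*I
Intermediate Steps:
H(F) = √69*√F/69 (H(F) = F/(√(F + 34*(2*F))) = F/(√(F + 68*F)) = F/(√(69*F)) = F/((√69*√F)) = F*(√69/(69*√F)) = √69*√F/69)
(Q(98, 80)/H(-142) + (169*12)/10701) - 1*13790 = (√(98 + 80)/((√69*√(-142)/69)) + (169*12)/10701) - 1*13790 = (√178/((√69*(I*√142)/69)) + 2028*(1/10701)) - 13790 = (√178/((I*√9798/69)) + 676/3567) - 13790 = (√178*(-I*√9798/142) + 676/3567) - 13790 = (-I*√436011/71 + 676/3567) - 13790 = (676/3567 - I*√436011/71) - 13790 = -49188254/3567 - I*√436011/71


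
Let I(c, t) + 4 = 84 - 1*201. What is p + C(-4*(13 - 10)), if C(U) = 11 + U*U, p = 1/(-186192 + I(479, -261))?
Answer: 28878514/186313 ≈ 155.00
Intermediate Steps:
I(c, t) = -121 (I(c, t) = -4 + (84 - 1*201) = -4 + (84 - 201) = -4 - 117 = -121)
p = -1/186313 (p = 1/(-186192 - 121) = 1/(-186313) = -1/186313 ≈ -5.3673e-6)
C(U) = 11 + U²
p + C(-4*(13 - 10)) = -1/186313 + (11 + (-4*(13 - 10))²) = -1/186313 + (11 + (-4*3)²) = -1/186313 + (11 + (-12)²) = -1/186313 + (11 + 144) = -1/186313 + 155 = 28878514/186313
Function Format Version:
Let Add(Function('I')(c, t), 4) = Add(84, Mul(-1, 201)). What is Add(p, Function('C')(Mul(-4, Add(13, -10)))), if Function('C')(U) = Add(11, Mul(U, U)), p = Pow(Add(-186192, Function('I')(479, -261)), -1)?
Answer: Rational(28878514, 186313) ≈ 155.00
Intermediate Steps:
Function('I')(c, t) = -121 (Function('I')(c, t) = Add(-4, Add(84, Mul(-1, 201))) = Add(-4, Add(84, -201)) = Add(-4, -117) = -121)
p = Rational(-1, 186313) (p = Pow(Add(-186192, -121), -1) = Pow(-186313, -1) = Rational(-1, 186313) ≈ -5.3673e-6)
Function('C')(U) = Add(11, Pow(U, 2))
Add(p, Function('C')(Mul(-4, Add(13, -10)))) = Add(Rational(-1, 186313), Add(11, Pow(Mul(-4, Add(13, -10)), 2))) = Add(Rational(-1, 186313), Add(11, Pow(Mul(-4, 3), 2))) = Add(Rational(-1, 186313), Add(11, Pow(-12, 2))) = Add(Rational(-1, 186313), Add(11, 144)) = Add(Rational(-1, 186313), 155) = Rational(28878514, 186313)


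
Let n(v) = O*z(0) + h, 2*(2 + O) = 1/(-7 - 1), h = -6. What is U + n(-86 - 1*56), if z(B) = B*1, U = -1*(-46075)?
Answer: 46069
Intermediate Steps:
U = 46075
z(B) = B
O = -33/16 (O = -2 + 1/(2*(-7 - 1)) = -2 + (½)/(-8) = -2 + (½)*(-⅛) = -2 - 1/16 = -33/16 ≈ -2.0625)
n(v) = -6 (n(v) = -33/16*0 - 6 = 0 - 6 = -6)
U + n(-86 - 1*56) = 46075 - 6 = 46069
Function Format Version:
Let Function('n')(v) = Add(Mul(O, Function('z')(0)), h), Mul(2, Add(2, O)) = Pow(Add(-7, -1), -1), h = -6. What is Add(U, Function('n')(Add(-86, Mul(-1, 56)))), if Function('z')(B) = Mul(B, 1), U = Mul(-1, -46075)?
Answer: 46069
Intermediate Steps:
U = 46075
Function('z')(B) = B
O = Rational(-33, 16) (O = Add(-2, Mul(Rational(1, 2), Pow(Add(-7, -1), -1))) = Add(-2, Mul(Rational(1, 2), Pow(-8, -1))) = Add(-2, Mul(Rational(1, 2), Rational(-1, 8))) = Add(-2, Rational(-1, 16)) = Rational(-33, 16) ≈ -2.0625)
Function('n')(v) = -6 (Function('n')(v) = Add(Mul(Rational(-33, 16), 0), -6) = Add(0, -6) = -6)
Add(U, Function('n')(Add(-86, Mul(-1, 56)))) = Add(46075, -6) = 46069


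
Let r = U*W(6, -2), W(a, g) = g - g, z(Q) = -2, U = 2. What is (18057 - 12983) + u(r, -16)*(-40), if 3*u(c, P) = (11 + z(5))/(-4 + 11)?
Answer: 35398/7 ≈ 5056.9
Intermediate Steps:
W(a, g) = 0
r = 0 (r = 2*0 = 0)
u(c, P) = 3/7 (u(c, P) = ((11 - 2)/(-4 + 11))/3 = (9/7)/3 = (9*(⅐))/3 = (⅓)*(9/7) = 3/7)
(18057 - 12983) + u(r, -16)*(-40) = (18057 - 12983) + (3/7)*(-40) = 5074 - 120/7 = 35398/7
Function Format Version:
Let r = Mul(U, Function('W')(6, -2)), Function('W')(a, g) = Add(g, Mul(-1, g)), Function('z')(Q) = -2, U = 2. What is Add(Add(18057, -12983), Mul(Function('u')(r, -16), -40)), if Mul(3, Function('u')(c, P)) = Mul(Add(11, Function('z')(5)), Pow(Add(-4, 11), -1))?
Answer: Rational(35398, 7) ≈ 5056.9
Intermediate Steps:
Function('W')(a, g) = 0
r = 0 (r = Mul(2, 0) = 0)
Function('u')(c, P) = Rational(3, 7) (Function('u')(c, P) = Mul(Rational(1, 3), Mul(Add(11, -2), Pow(Add(-4, 11), -1))) = Mul(Rational(1, 3), Mul(9, Pow(7, -1))) = Mul(Rational(1, 3), Mul(9, Rational(1, 7))) = Mul(Rational(1, 3), Rational(9, 7)) = Rational(3, 7))
Add(Add(18057, -12983), Mul(Function('u')(r, -16), -40)) = Add(Add(18057, -12983), Mul(Rational(3, 7), -40)) = Add(5074, Rational(-120, 7)) = Rational(35398, 7)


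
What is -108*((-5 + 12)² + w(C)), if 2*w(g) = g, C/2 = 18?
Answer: -7236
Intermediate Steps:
C = 36 (C = 2*18 = 36)
w(g) = g/2
-108*((-5 + 12)² + w(C)) = -108*((-5 + 12)² + (½)*36) = -108*(7² + 18) = -108*(49 + 18) = -108*67 = -1*7236 = -7236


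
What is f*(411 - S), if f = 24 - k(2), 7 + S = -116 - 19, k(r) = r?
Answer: 12166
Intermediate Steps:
S = -142 (S = -7 + (-116 - 19) = -7 - 135 = -142)
f = 22 (f = 24 - 1*2 = 24 - 2 = 22)
f*(411 - S) = 22*(411 - 1*(-142)) = 22*(411 + 142) = 22*553 = 12166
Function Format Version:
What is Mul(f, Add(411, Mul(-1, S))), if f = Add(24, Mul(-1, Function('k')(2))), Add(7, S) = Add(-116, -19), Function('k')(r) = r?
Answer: 12166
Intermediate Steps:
S = -142 (S = Add(-7, Add(-116, -19)) = Add(-7, -135) = -142)
f = 22 (f = Add(24, Mul(-1, 2)) = Add(24, -2) = 22)
Mul(f, Add(411, Mul(-1, S))) = Mul(22, Add(411, Mul(-1, -142))) = Mul(22, Add(411, 142)) = Mul(22, 553) = 12166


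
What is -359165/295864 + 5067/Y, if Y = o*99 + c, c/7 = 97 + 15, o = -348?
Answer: -3397877527/2490287288 ≈ -1.3645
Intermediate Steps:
c = 784 (c = 7*(97 + 15) = 7*112 = 784)
Y = -33668 (Y = -348*99 + 784 = -34452 + 784 = -33668)
-359165/295864 + 5067/Y = -359165/295864 + 5067/(-33668) = -359165*1/295864 + 5067*(-1/33668) = -359165/295864 - 5067/33668 = -3397877527/2490287288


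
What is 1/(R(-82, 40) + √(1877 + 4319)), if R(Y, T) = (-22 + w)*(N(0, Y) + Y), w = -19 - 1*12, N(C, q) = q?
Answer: 2173/18886167 - √1549/37772334 ≈ 0.00011402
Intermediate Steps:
w = -31 (w = -19 - 12 = -31)
R(Y, T) = -106*Y (R(Y, T) = (-22 - 31)*(Y + Y) = -106*Y)
1/(R(-82, 40) + √(1877 + 4319)) = 1/(-106*(-82) + √(1877 + 4319)) = 1/(8692 + √6196) = 1/(8692 + 2*√1549)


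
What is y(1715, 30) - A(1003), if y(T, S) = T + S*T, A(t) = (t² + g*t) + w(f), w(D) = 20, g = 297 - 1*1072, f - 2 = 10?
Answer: -175539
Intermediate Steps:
f = 12 (f = 2 + 10 = 12)
g = -775 (g = 297 - 1072 = -775)
A(t) = 20 + t² - 775*t (A(t) = (t² - 775*t) + 20 = 20 + t² - 775*t)
y(1715, 30) - A(1003) = 1715*(1 + 30) - (20 + 1003² - 775*1003) = 1715*31 - (20 + 1006009 - 777325) = 53165 - 1*228704 = 53165 - 228704 = -175539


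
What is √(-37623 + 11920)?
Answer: I*√25703 ≈ 160.32*I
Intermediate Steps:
√(-37623 + 11920) = √(-25703) = I*√25703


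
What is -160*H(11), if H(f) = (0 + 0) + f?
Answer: -1760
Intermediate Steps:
H(f) = f (H(f) = 0 + f = f)
-160*H(11) = -160*11 = -1760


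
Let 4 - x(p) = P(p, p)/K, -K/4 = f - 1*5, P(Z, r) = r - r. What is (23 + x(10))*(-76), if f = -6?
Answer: -2052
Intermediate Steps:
P(Z, r) = 0
K = 44 (K = -4*(-6 - 1*5) = -4*(-6 - 5) = -4*(-11) = 44)
x(p) = 4 (x(p) = 4 - 0/44 = 4 - 1*0 = 4 + 0 = 4)
(23 + x(10))*(-76) = (23 + 4)*(-76) = 27*(-76) = -2052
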